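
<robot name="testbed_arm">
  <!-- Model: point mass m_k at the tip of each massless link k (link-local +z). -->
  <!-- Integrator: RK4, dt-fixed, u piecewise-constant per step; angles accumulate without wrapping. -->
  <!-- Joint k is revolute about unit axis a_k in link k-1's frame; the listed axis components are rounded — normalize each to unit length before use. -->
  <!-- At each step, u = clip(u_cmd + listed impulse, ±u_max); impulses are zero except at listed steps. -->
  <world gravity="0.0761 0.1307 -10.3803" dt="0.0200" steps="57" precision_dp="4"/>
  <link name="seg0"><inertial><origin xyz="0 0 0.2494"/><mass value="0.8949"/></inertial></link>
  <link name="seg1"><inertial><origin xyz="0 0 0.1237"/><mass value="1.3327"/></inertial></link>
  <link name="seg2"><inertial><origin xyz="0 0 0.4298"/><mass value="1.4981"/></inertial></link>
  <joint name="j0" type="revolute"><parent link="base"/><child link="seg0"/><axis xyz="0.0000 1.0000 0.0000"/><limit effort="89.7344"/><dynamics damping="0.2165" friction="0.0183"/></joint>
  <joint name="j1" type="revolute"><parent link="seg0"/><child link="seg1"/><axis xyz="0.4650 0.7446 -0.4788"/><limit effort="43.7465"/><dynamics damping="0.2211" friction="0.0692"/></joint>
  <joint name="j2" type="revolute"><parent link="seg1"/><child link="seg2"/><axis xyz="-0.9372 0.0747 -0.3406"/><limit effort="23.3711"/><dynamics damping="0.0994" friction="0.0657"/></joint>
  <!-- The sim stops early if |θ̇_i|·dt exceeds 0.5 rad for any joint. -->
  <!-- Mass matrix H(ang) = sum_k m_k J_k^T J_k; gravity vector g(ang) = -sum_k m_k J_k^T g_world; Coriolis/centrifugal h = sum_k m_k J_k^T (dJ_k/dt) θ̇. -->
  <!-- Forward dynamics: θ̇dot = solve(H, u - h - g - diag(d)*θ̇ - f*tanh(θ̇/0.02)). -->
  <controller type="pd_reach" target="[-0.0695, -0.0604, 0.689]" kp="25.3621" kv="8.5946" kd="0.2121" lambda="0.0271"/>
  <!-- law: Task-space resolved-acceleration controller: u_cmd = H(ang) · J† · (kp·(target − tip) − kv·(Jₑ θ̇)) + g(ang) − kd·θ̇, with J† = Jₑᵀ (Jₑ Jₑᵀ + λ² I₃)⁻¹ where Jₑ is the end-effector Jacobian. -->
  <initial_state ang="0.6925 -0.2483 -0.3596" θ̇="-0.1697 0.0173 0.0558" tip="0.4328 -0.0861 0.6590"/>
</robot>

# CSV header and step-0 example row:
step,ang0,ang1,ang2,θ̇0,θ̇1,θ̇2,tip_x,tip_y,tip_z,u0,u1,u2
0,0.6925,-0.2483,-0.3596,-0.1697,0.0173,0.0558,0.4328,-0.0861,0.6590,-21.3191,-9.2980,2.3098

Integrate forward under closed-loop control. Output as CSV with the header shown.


step,ang0,ang1,ang2,θ̇0,θ̇1,θ̇2,tip_x,tip_y,tip_z,u0,u1,u2
1,0.6939,-0.2660,-0.3681,0.2604,-1.6596,-0.8282,0.4287,-0.0858,0.6611,-19.2854,-7.9339,2.4844
2,0.6995,-0.3044,-0.3869,0.3051,-2.2018,-1.0622,0.4215,-0.0854,0.6641,-17.7715,-7.0196,2.6051
3,0.7046,-0.3492,-0.4078,0.2165,-2.3121,-1.0537,0.4124,-0.0848,0.6681,-16.4900,-6.3004,2.6666
4,0.7075,-0.3943,-0.4277,0.0886,-2.2517,-0.9589,0.4017,-0.0840,0.6727,-15.3170,-5.6781,2.6755
5,0.7078,-0.4378,-0.4455,-0.0367,-2.1425,-0.8463,0.3898,-0.0830,0.6778,-14.2101,-5.1084,2.6428
6,0.7059,-0.4791,-0.4611,-0.1450,-2.0303,-0.7392,0.3769,-0.0818,0.6833,-13.1602,-4.5743,2.5781
7,0.7019,-0.5182,-0.4747,-0.2382,-1.9163,-0.6383,0.3632,-0.0805,0.6891,-12.1613,-4.0719,2.4867
8,0.6963,-0.5551,-0.4864,-0.3148,-1.8100,-0.5473,0.3487,-0.0790,0.6949,-11.2133,-3.5966,2.3747
9,0.6893,-0.5901,-0.4964,-0.3760,-1.7128,-0.4661,0.3337,-0.0775,0.7008,-10.3171,-3.1467,2.2469
10,0.6812,-0.6232,-0.5049,-0.4233,-1.6241,-0.3939,0.3182,-0.0758,0.7065,-9.4728,-2.7210,2.1075
11,0.6724,-0.6547,-0.5120,-0.4586,-1.5428,-0.3295,0.3025,-0.0741,0.7120,-8.6803,-2.3188,1.9599
12,0.6629,-0.6846,-0.5180,-0.4835,-1.4681,-0.2723,0.2865,-0.0723,0.7173,-7.9386,-1.9393,1.8071
13,0.6530,-0.7130,-0.5228,-0.4992,-1.3990,-0.2216,0.2705,-0.0704,0.7222,-7.2467,-1.5818,1.6517
14,0.6429,-0.7402,-0.5268,-0.5072,-1.3350,-0.1768,0.2545,-0.0686,0.7268,-6.6032,-1.2456,1.4958
15,0.6327,-0.7662,-0.5298,-0.5086,-1.2755,-0.1374,0.2386,-0.0667,0.7310,-6.0063,-0.9302,1.3412
16,0.6225,-0.7910,-0.5322,-0.5043,-1.2202,-0.1031,0.2229,-0.0649,0.7347,-5.4543,-0.6347,1.1895
17,0.6125,-0.8147,-0.5339,-0.4953,-1.1686,-0.0734,0.2074,-0.0630,0.7381,-4.9453,-0.3585,1.0419
18,0.6027,-0.8375,-0.5351,-0.4824,-1.1205,-0.0481,0.1923,-0.0612,0.7411,-4.4772,-0.1008,0.8995
19,0.5932,-0.8594,-0.5358,-0.4659,-1.0767,-0.0273,0.1775,-0.0595,0.7436,-4.0479,0.1392,0.7637
20,0.5840,-0.8804,-0.5362,-0.4460,-1.0398,-0.0130,0.1632,-0.0578,0.7458,-3.6553,0.3629,0.6375
21,0.5753,-0.9008,-0.5363,-0.4235,-1.0088,-0.0049,0.1493,-0.0562,0.7476,-3.2973,0.5707,0.5225
22,0.5671,-0.9206,-0.5363,-0.4002,-0.9793,-0.0003,0.1359,-0.0547,0.7490,-2.9718,0.7625,0.4166
23,0.5593,-0.9398,-0.5363,-0.3767,-0.9495,0.0025,0.1230,-0.0533,0.7501,-2.6768,0.9386,0.3184
24,0.5519,-0.9584,-0.5362,-0.3530,-0.9196,0.0043,0.1107,-0.0520,0.7509,-2.4104,1.1003,0.2267
25,0.5451,-0.9764,-0.5361,-0.3293,-0.8901,0.0053,0.0989,-0.0508,0.7515,-2.1707,1.2484,0.1412
26,0.5387,-0.9939,-0.5360,-0.3055,-0.8613,0.0059,0.0877,-0.0498,0.7517,-1.9557,1.3839,0.0613
27,0.5328,-1.0108,-0.5358,-0.2818,-0.8334,0.0061,0.0770,-0.0488,0.7518,-1.7637,1.5077,-0.0131
28,0.5274,-1.0271,-0.5357,-0.2581,-0.8066,0.0060,0.0669,-0.0480,0.7517,-1.5929,1.6207,-0.0824
29,0.5225,-1.0429,-0.5356,-0.2347,-0.7811,0.0058,0.0573,-0.0472,0.7513,-1.4417,1.7237,-0.1468
30,0.5180,-1.0582,-0.5354,-0.2116,-0.7567,0.0055,0.0482,-0.0465,0.7509,-1.3086,1.8174,-0.2065
31,0.5140,-1.0731,-0.5353,-0.1890,-0.7335,0.0052,0.0397,-0.0459,0.7503,-1.1921,1.9026,-0.2619
32,0.5104,-1.0875,-0.5352,-0.1669,-0.7115,0.0048,0.0317,-0.0454,0.7496,-1.0907,1.9799,-0.3132
33,0.5073,-1.1015,-0.5351,-0.1454,-0.6906,0.0045,0.0242,-0.0449,0.7488,-1.0032,2.0501,-0.3606
34,0.5046,-1.1151,-0.5350,-0.1245,-0.6707,0.0042,0.0172,-0.0445,0.7480,-0.9283,2.1138,-0.4044
35,0.5023,-1.1283,-0.5350,-0.1045,-0.6518,0.0040,0.0107,-0.0441,0.7471,-0.8649,2.1714,-0.4448
36,0.5004,-1.1411,-0.5349,-0.0853,-0.6338,0.0039,0.0045,-0.0439,0.7461,-0.8118,2.2236,-0.4820
37,0.4988,-1.1535,-0.5348,-0.0669,-0.6166,0.0037,-0.0012,-0.0436,0.7451,-0.7681,2.2709,-0.5162
38,0.4977,-1.1657,-0.5347,-0.0495,-0.6002,0.0037,-0.0065,-0.0434,0.7441,-0.7328,2.3138,-0.5478
39,0.4968,-1.1775,-0.5347,-0.0331,-0.5844,0.0037,-0.0114,-0.0432,0.7431,-0.7049,2.3526,-0.5769
40,0.4963,-1.1890,-0.5346,-0.0178,-0.5688,0.0037,-0.0160,-0.0431,0.7420,-0.6834,2.3877,-0.6037
41,0.4961,-1.2002,-0.5345,-0.0041,-0.5526,0.0036,-0.0202,-0.0430,0.7410,-0.6667,2.4193,-0.6284
42,0.4961,-1.2111,-0.5344,0.0077,-0.5355,0.0035,-0.0241,-0.0429,0.7399,-0.6535,2.4479,-0.6511
43,0.4964,-1.2216,-0.5344,0.0183,-0.5184,0.0032,-0.0278,-0.0429,0.7389,-0.6437,2.4738,-0.6722
44,0.4968,-1.2318,-0.5343,0.0282,-0.5023,0.0030,-0.0311,-0.0429,0.7378,-0.6375,2.4977,-0.6917
45,0.4975,-1.2416,-0.5343,0.0376,-0.4877,0.0028,-0.0342,-0.0429,0.7368,-0.6350,2.5199,-0.7100
46,0.4983,-1.2512,-0.5342,0.0466,-0.4742,0.0027,-0.0370,-0.0430,0.7358,-0.6360,2.5404,-0.7271
47,0.4993,-1.2606,-0.5342,0.0551,-0.4617,0.0028,-0.0396,-0.0431,0.7348,-0.6399,2.5594,-0.7430
48,0.5005,-1.2697,-0.5341,0.0631,-0.4500,0.0029,-0.0420,-0.0431,0.7339,-0.6463,2.5771,-0.7580
49,0.5018,-1.2786,-0.5340,0.0704,-0.4388,0.0030,-0.0442,-0.0432,0.7329,-0.6550,2.5934,-0.7721
50,0.5033,-1.2872,-0.5340,0.0771,-0.4281,0.0032,-0.0462,-0.0434,0.7320,-0.6656,2.6087,-0.7853
51,0.5049,-1.2957,-0.5339,0.0831,-0.4177,0.0034,-0.0481,-0.0435,0.7310,-0.6777,2.6230,-0.7979
52,0.5066,-1.3039,-0.5338,0.0885,-0.4077,0.0037,-0.0497,-0.0436,0.7302,-0.6911,2.6364,-0.8097
53,0.5084,-1.3119,-0.5338,0.0934,-0.3980,0.0039,-0.0513,-0.0438,0.7293,-0.7055,2.6490,-0.8210
54,0.5103,-1.3198,-0.5337,0.0976,-0.3885,0.0042,-0.0527,-0.0440,0.7284,-0.7206,2.6610,-0.8317
55,0.5123,-1.3274,-0.5336,0.1013,-0.3793,0.0044,-0.0540,-0.0442,0.7276,-0.7364,2.6724,-0.8420
56,0.5144,-1.3349,-0.5335,0.1045,-0.3703,0.0047,-0.0551,-0.0443,0.7268,-0.7526,2.6832,-0.8519
57,0.5165,-1.3422,-0.5334,0.1072,-0.3614,0.0049,-0.0562,-0.0445,0.7259,,,


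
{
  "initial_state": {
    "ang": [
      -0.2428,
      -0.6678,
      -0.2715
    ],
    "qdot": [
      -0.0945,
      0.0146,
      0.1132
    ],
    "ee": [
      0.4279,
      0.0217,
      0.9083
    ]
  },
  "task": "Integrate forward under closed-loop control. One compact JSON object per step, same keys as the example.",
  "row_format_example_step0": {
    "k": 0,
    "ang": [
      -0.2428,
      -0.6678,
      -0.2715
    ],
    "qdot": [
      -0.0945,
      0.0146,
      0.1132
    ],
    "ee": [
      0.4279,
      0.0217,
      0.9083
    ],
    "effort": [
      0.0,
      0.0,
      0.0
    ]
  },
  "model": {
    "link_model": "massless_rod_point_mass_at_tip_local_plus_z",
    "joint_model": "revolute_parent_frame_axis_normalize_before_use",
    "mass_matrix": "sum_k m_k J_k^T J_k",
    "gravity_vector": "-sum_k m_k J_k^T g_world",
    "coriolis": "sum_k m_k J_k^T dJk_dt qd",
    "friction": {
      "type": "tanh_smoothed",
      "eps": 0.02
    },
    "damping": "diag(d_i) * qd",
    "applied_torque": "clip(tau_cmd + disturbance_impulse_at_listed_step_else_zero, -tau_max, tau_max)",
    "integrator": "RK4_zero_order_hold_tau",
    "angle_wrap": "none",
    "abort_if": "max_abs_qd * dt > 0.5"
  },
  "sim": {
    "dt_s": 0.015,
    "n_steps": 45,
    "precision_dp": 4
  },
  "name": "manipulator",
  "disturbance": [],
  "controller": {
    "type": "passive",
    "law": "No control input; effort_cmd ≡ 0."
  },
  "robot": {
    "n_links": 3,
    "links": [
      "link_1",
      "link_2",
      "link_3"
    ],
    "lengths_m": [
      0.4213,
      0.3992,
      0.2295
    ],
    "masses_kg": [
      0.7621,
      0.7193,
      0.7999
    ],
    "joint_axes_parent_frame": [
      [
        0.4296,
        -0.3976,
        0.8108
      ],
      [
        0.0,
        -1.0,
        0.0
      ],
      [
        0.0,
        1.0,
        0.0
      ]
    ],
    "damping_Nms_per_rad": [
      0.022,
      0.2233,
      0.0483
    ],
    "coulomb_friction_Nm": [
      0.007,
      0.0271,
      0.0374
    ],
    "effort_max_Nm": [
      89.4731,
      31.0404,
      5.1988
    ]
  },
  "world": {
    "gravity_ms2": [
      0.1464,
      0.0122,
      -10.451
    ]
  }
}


{"k":1,"ang":[-0.2435,-0.6706,-0.2741],"qdot":[-0.0031,-0.3729,-0.4297],"ee":[0.429,0.0214,0.9074],"effort":[0.0,0.0,0.0]}
{"k":2,"ang":[-0.243,-0.6789,-0.2841],"qdot":[0.0744,-0.73,-0.8997],"ee":[0.4307,0.0208,0.9054],"effort":[0.0,0.0,0.0]}
{"k":3,"ang":[-0.2413,-0.6924,-0.3008],"qdot":[0.1413,-1.0666,-1.3222],"ee":[0.4332,0.0198,0.9023],"effort":[0.0,0.0,0.0]}
{"k":4,"ang":[-0.2388,-0.7108,-0.3236],"qdot":[0.1978,-1.3855,-1.7029],"ee":[0.4364,0.0183,0.898],"effort":[0.0,0.0,0.0]}
{"k":5,"ang":[-0.2354,-0.7338,-0.3517],"qdot":[0.2433,-1.6884,-2.0459],"ee":[0.4403,0.0166,0.8926],"effort":[0.0,0.0,0.0]}
{"k":6,"ang":[-0.2315,-0.7614,-0.3848],"qdot":[0.2765,-1.9762,-2.3537],"ee":[0.4448,0.0145,0.8858],"effort":[0.0,0.0,0.0]}
{"k":7,"ang":[-0.2272,-0.7931,-0.4222],"qdot":[0.2951,-2.2488,-2.6271],"ee":[0.4501,0.0122,0.8776],"effort":[0.0,0.0,0.0]}
{"k":8,"ang":[-0.2228,-0.8287,-0.4634],"qdot":[0.2962,-2.5058,-2.866],"ee":[0.456,0.0097,0.868],"effort":[0.0,0.0,0.0]}
{"k":9,"ang":[-0.2184,-0.8681,-0.508],"qdot":[0.2764,-2.7461,-3.07],"ee":[0.4625,0.0071,0.8567],"effort":[0.0,0.0,0.0]}
{"k":10,"ang":[-0.2146,-0.911,-0.5553],"qdot":[0.2321,-2.969,-3.2382],"ee":[0.4696,0.0043,0.8439],"effort":[0.0,0.0,0.0]}
{"k":11,"ang":[-0.2116,-0.9571,-0.6049],"qdot":[0.1605,-3.1739,-3.3698],"ee":[0.4773,0.0014,0.8293],"effort":[0.0,0.0,0.0]}
{"k":12,"ang":[-0.2099,-1.0062,-0.6562],"qdot":[0.0598,-3.3611,-3.4632],"ee":[0.4854,-0.0017,0.8128],"effort":[0.0,0.0,0.0]}
{"k":13,"ang":[-0.21,-1.0579,-0.7086],"qdot":[-0.068,-3.5325,-3.5152],"ee":[0.4941,-0.005,0.7945],"effort":[0.0,0.0,0.0]}
{"k":14,"ang":[-0.2121,-1.1121,-0.7615],"qdot":[-0.2208,-3.69,-3.5211],"ee":[0.5032,-0.0085,0.7742],"effort":[0.0,0.0,0.0]}
{"k":15,"ang":[-0.2167,-1.1685,-0.814],"qdot":[-0.3954,-3.8354,-3.475],"ee":[0.5127,-0.0125,0.7519],"effort":[0.0,0.0,0.0]}
{"k":16,"ang":[-0.224,-1.2271,-0.8654],"qdot":[-0.5858,-3.9715,-3.3681],"ee":[0.5225,-0.017,0.7275],"effort":[0.0,0.0,0.0]}
{"k":17,"ang":[-0.2343,-1.2876,-0.9147],"qdot":[-0.785,-4.1001,-3.1893],"ee":[0.5325,-0.0222,0.7009],"effort":[0.0,0.0,0.0]}
{"k":18,"ang":[-0.2476,-1.3501,-0.9607],"qdot":[-0.9862,-4.2223,-2.9259],"ee":[0.5427,-0.0284,0.6721],"effort":[0.0,0.0,0.0]}
{"k":19,"ang":[-0.2639,-1.4143,-1.002],"qdot":[-1.1832,-4.337,-2.564],"ee":[0.5529,-0.0357,0.641],"effort":[0.0,0.0,0.0]}
{"k":20,"ang":[-0.283,-1.4801,-1.037],"qdot":[-1.3707,-4.4408,-2.0891],"ee":[0.5629,-0.0444,0.6075],"effort":[0.0,0.0,0.0]}
{"k":21,"ang":[-0.3049,-1.5474,-1.064],"qdot":[-1.5444,-4.5274,-1.4862],"ee":[0.5726,-0.0548,0.5716],"effort":[0.0,0.0,0.0]}
{"k":22,"ang":[-0.3293,-1.6158,-1.0809],"qdot":[-1.7008,-4.5874,-0.7402],"ee":[0.5817,-0.0669,0.5331],"effort":[0.0,0.0,0.0]}
{"k":23,"ang":[-0.3559,-1.6848,-1.0854],"qdot":[-1.8389,-4.6089,0.1554],"ee":[0.5899,-0.081,0.4918],"effort":[0.0,0.0,0.0]}
{"k":24,"ang":[-0.3844,-1.7538,-1.0756],"qdot":[-1.9626,-4.5812,1.1819],"ee":[0.5966,-0.0973,0.4478],"effort":[0.0,0.0,0.0]}
{"k":25,"ang":[-0.4146,-1.8219,-1.049],"qdot":[-2.0651,-4.4798,2.3955],"ee":[0.6014,-0.1157,0.4008],"effort":[0.0,0.0,0.0]}
{"k":26,"ang":[-0.4463,-1.8878,-1.0028],"qdot":[-2.1497,-4.2845,3.8072],"ee":[0.6034,-0.1362,0.3508],"effort":[0.0,0.0,0.0]}
{"k":27,"ang":[-0.4791,-1.9499,-0.9338],"qdot":[-2.2242,-3.9754,5.4262],"ee":[0.6018,-0.1586,0.2977],"effort":[0.0,0.0,0.0]}
{"k":28,"ang":[-0.513,-2.0064,-0.8389],"qdot":[-2.3033,-3.5384,7.2559],"ee":[0.5952,-0.1825,0.2417],"effort":[0.0,0.0,0.0]}
{"k":29,"ang":[-0.5483,-2.0554,-0.7151],"qdot":[-2.4113,-2.973,9.2775],"ee":[0.5821,-0.2073,0.1833],"effort":[0.0,0.0,0.0]}
{"k":30,"ang":[-0.5857,-2.0951,-0.5601],"qdot":[-2.5853,-2.313,11.3951],"ee":[0.5606,-0.2318,0.1236],"effort":[0.0,0.0,0.0]}
{"k":31,"ang":[-0.6264,-2.1248,-0.3743],"qdot":[-2.8758,-1.6727,13.2954],"ee":[0.5287,-0.2546,0.0648],"effort":[0.0,0.0,0.0]}
{"k":32,"ang":[-0.6728,-2.1466,-0.1658],"qdot":[-3.3268,-1.2979,14.2797],"ee":[0.4848,-0.2736,0.0103],"effort":[0.0,0.0,0.0]}
{"k":33,"ang":[-0.727,-2.1665,0.0455],"qdot":[-3.9284,-1.4546,13.5859],"ee":[0.4295,-0.2871,-0.0358],"effort":[0.0,0.0,0.0]}
{"k":34,"ang":[-0.791,-2.1928,0.2337],"qdot":[-4.6193,-2.1095,11.3199],"ee":[0.3659,-0.2947,-0.0713],"effort":[0.0,0.0,0.0]}
{"k":35,"ang":[-0.8659,-2.2308,0.3813],"qdot":[-5.3654,-2.9667,8.2857],"ee":[0.2983,-0.2969,-0.0967],"effort":[0.0,0.0,0.0]}
{"k":36,"ang":[-0.9523,-2.2816,0.4814],"qdot":[-6.1737,-3.7888,5.0509],"ee":[0.23,-0.2949,-0.1136],"effort":[0.0,0.0,0.0]}
{"k":37,"ang":[-1.0515,-2.3437,0.5328],"qdot":[-7.0574,-4.4717,1.8103],"ee":[0.1627,-0.2898,-0.124],"effort":[0.0,0.0,0.0]}
{"k":38,"ang":[-1.1644,-2.4149,0.5359],"qdot":[-8.0193,-4.9844,-1.3808],"ee":[0.0975,-0.2823,-0.1289],"effort":[0.0,0.0,0.0]}
{"k":39,"ang":[-1.2924,-2.4924,0.4921],"qdot":[-9.0507,-5.3187,-4.4412],"ee":[0.035,-0.2726,-0.1287],"effort":[0.0,0.0,0.0]}
{"k":40,"ang":[-1.4362,-2.5737,0.4035],"qdot":[-10.1286,-5.4946,-7.3263],"ee":[-0.0243,-0.2608,-0.1229],"effort":[0.0,0.0,0.0]}
{"k":41,"ang":[-1.5963,-2.6563,0.2745],"qdot":[-11.2184,-5.4802,-9.7663],"ee":[-0.0795,-0.2464,-0.1108],"effort":[0.0,0.0,0.0]}
{"k":42,"ang":[-1.7725,-2.7366,0.1152],"qdot":[-12.2623,-5.1805,-11.2643],"ee":[-0.129,-0.2283,-0.0911],"effort":[0.0,0.0,0.0]}
{"k":43,"ang":[-1.9635,-2.8097,-0.0562],"qdot":[-13.1671,-4.4998,-11.3426],"ee":[-0.1707,-0.2055,-0.0639],"effort":[0.0,0.0,0.0]}
{"k":44,"ang":[-2.1663,-2.87,-0.2183],"qdot":[-13.8344,-3.5006,-10.1126],"ee":[-0.2034,-0.1773,-0.031],"effort":[0.0,0.0,0.0]}
{"k":45,"ang":[-2.3771,-2.9142,-0.3563],"qdot":[-14.2147,-2.3836,-8.2232],"ee":[-0.2267,-0.1442,0.005]}


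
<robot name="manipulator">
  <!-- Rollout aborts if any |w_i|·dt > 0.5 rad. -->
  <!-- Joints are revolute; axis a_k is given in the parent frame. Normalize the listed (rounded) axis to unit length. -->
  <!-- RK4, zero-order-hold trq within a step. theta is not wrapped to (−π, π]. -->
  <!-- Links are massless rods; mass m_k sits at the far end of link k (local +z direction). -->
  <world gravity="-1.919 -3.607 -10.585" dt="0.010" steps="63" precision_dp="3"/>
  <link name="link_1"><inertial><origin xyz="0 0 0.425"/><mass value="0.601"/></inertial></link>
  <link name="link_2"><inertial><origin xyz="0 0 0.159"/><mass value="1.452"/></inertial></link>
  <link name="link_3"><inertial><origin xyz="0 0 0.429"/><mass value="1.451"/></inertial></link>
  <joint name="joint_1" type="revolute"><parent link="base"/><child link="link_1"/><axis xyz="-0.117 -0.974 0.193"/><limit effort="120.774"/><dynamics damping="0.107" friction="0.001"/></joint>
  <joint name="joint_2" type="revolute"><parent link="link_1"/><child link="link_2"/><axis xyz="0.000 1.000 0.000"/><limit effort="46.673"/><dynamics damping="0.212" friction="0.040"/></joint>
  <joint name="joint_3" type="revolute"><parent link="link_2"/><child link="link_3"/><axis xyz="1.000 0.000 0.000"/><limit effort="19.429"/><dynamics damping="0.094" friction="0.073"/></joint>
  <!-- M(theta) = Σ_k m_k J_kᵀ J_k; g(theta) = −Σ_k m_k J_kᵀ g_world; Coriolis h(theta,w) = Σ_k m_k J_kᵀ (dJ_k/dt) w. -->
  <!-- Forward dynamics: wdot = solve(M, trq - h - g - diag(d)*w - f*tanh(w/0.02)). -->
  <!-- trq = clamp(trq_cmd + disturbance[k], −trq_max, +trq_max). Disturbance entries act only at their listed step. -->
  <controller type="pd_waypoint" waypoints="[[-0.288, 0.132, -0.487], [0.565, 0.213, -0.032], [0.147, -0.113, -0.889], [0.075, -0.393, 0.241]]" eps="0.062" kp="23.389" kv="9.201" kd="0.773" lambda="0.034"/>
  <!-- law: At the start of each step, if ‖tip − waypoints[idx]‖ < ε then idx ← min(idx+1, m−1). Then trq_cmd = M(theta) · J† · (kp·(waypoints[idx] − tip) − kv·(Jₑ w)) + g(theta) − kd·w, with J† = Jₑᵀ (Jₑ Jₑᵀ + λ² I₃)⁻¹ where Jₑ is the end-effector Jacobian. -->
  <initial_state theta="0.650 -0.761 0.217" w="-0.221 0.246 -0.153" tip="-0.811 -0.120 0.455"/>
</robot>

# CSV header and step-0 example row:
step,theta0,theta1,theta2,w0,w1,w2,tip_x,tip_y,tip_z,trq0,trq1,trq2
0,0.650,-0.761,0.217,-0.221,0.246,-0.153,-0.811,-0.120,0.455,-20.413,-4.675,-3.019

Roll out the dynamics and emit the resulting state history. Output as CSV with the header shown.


step,theta0,theta1,theta2,w0,w1,w2,tip_x,tip_y,tip_z,trq0,trq1,trq2
1,0.645,-0.765,0.215,-0.806,-0.978,-0.324,-0.809,-0.119,0.457,-20.146,-2.285,-2.753
2,0.634,-0.779,0.211,-1.269,-1.955,-0.457,-0.807,-0.117,0.456,-19.525,-0.469,-2.558
3,0.620,-0.803,0.206,-1.620,-2.711,-0.556,-0.804,-0.115,0.454,-18.697,0.906,-2.416
4,0.602,-0.833,0.200,-1.875,-3.279,-0.627,-0.800,-0.113,0.450,-17.788,1.954,-2.313
5,0.583,-0.868,0.193,-2.050,-3.694,-0.675,-0.795,-0.110,0.445,-16.890,2.769,-2.240
6,0.562,-0.906,0.186,-2.161,-3.987,-0.705,-0.790,-0.108,0.439,-16.061,3.421,-2.186
7,0.540,-0.947,0.179,-2.220,-4.185,-0.723,-0.784,-0.105,0.432,-15.332,3.963,-2.145
8,0.518,-0.989,0.172,-2.239,-4.312,-0.732,-0.778,-0.102,0.424,-14.714,4.431,-2.112
9,0.495,-1.033,0.165,-2.228,-4.383,-0.735,-0.772,-0.099,0.415,-14.206,4.852,-2.084
10,0.473,-1.077,0.157,-2.193,-4.414,-0.734,-0.765,-0.095,0.406,-13.798,5.240,-2.059
11,0.451,-1.121,0.150,-2.140,-4.413,-0.731,-0.759,-0.092,0.396,-13.480,5.606,-2.035
12,0.430,-1.165,0.143,-2.073,-4.389,-0.727,-0.751,-0.089,0.385,-13.239,5.956,-2.010
13,0.410,-1.209,0.135,-1.995,-4.348,-0.723,-0.744,-0.085,0.374,-13.062,6.292,-1.986
14,0.391,-1.252,0.128,-1.909,-4.293,-0.719,-0.737,-0.082,0.362,-12.938,6.618,-1.962
15,0.372,-1.295,0.121,-1.817,-4.228,-0.717,-0.729,-0.078,0.351,-12.857,6.932,-1.938
16,0.354,-1.336,0.114,-1.721,-4.156,-0.715,-0.722,-0.074,0.338,-12.809,7.233,-1.913
17,0.338,-1.378,0.107,-1.620,-4.077,-0.714,-0.714,-0.071,0.326,-12.787,7.521,-1.889
18,0.322,-1.418,0.099,-1.516,-3.994,-0.714,-0.706,-0.067,0.313,-12.784,7.795,-1.866
19,0.307,-1.457,0.092,-1.411,-3.908,-0.715,-0.699,-0.064,0.300,-12.797,8.054,-1.843
20,0.294,-1.496,0.085,-1.303,-3.818,-0.717,-0.691,-0.060,0.287,-12.819,8.295,-1.822
21,0.281,-1.534,0.078,-1.195,-3.726,-0.720,-0.683,-0.056,0.273,-12.848,8.518,-1.803
22,0.270,-1.571,0.071,-1.085,-3.633,-0.724,-0.675,-0.053,0.260,-12.881,8.723,-1.785
23,0.259,-1.606,0.064,-0.975,-3.538,-0.729,-0.667,-0.049,0.246,-12.916,8.907,-1.770
24,0.250,-1.641,0.056,-0.864,-3.441,-0.734,-0.660,-0.045,0.232,-12.950,9.071,-1.757
25,0.242,-1.675,0.049,-0.754,-3.344,-0.739,-0.652,-0.042,0.218,-12.984,9.213,-1.748
26,0.235,-1.708,0.041,-0.643,-3.246,-0.745,-0.644,-0.038,0.204,-13.015,9.334,-1.741
27,0.229,-1.740,0.034,-0.533,-3.148,-0.750,-0.636,-0.035,0.190,-13.043,9.432,-1.738
28,0.225,-1.771,0.026,-0.424,-3.049,-0.756,-0.628,-0.031,0.176,-13.069,9.509,-1.738
29,0.221,-1.801,0.019,-0.315,-2.950,-0.762,-0.621,-0.028,0.162,-13.091,9.563,-1.741
30,0.218,-1.830,0.011,-0.207,-2.851,-0.767,-0.613,-0.024,0.148,-13.109,9.595,-1.748
31,0.217,-1.858,0.003,-0.100,-2.752,-0.772,-0.605,-0.021,0.135,-13.125,9.604,-1.759
32,0.216,-1.885,-0.004,0.005,-2.653,-0.777,-0.597,-0.018,0.121,-13.137,9.592,-1.774
33,0.217,-1.911,-0.012,0.109,-2.554,-0.781,-0.590,-0.015,0.107,-13.147,9.559,-1.792
34,0.218,-1.936,-0.020,0.211,-2.456,-0.784,-0.582,-0.011,0.094,-13.154,9.504,-1.814
35,0.221,-1.960,-0.028,0.311,-2.358,-0.787,-0.574,-0.008,0.081,-13.160,9.428,-1.840
36,0.225,-1.984,-0.036,0.409,-2.261,-0.790,-0.567,-0.005,0.068,-13.164,9.333,-1.869
37,0.229,-2.006,-0.044,0.505,-2.164,-0.791,-0.559,-0.002,0.055,-13.167,9.218,-1.902
38,0.235,-2.027,-0.051,0.598,-2.068,-0.792,-0.552,0.000,0.042,-13.169,9.084,-1.937
39,0.241,-2.047,-0.059,0.688,-1.973,-0.793,-0.544,0.003,0.030,-13.172,8.933,-1.975
40,0.248,-2.066,-0.067,0.776,-1.878,-0.792,-0.537,0.006,0.017,-13.174,8.764,-2.017
41,0.257,-2.085,-0.075,0.861,-1.785,-0.791,-0.530,0.008,0.005,-13.178,8.579,-2.060
42,0.266,-2.102,-0.083,0.942,-1.693,-0.790,-0.523,0.011,-0.007,-13.183,8.379,-2.106
43,0.275,-2.118,-0.091,1.021,-1.602,-0.787,-0.516,0.013,-0.018,-13.189,8.164,-2.154
44,0.286,-2.134,-0.099,1.096,-1.513,-0.784,-0.509,0.016,-0.030,-13.197,7.936,-2.203
45,0.297,-2.149,-0.107,1.167,-1.425,-0.781,-0.502,0.018,-0.041,-13.207,7.695,-2.254
46,0.309,-2.163,-0.115,1.234,-1.339,-0.777,-0.495,0.020,-0.052,-13.219,7.443,-2.306
47,0.322,-2.176,-0.122,1.298,-1.254,-0.772,-0.488,0.023,-0.062,-13.234,7.180,-2.358
48,0.335,-2.188,-0.130,1.358,-1.172,-0.768,-0.482,0.025,-0.073,-13.251,6.909,-2.411
49,0.349,-2.199,-0.138,1.414,-1.091,-0.762,-0.475,0.027,-0.083,-13.271,6.629,-2.465
50,0.364,-2.209,-0.145,1.466,-1.012,-0.757,-0.469,0.028,-0.093,-13.293,6.341,-2.518
51,0.378,-2.219,-0.153,1.514,-0.935,-0.751,-0.463,0.030,-0.102,-13.318,6.048,-2.571
52,0.394,-2.228,-0.160,1.558,-0.860,-0.745,-0.457,0.032,-0.112,-13.345,5.749,-2.624
53,0.410,-2.236,-0.168,1.598,-0.788,-0.739,-0.451,0.034,-0.121,-13.375,5.447,-2.675
54,0.426,-2.244,-0.175,1.633,-0.717,-0.733,-0.445,0.035,-0.130,-13.407,5.141,-2.726
55,0.442,-2.251,-0.182,1.665,-0.649,-0.726,-0.439,0.037,-0.138,-13.440,4.834,-2.776
56,0.459,-2.257,-0.190,1.693,-0.584,-0.720,-0.434,0.039,-0.147,-13.475,4.525,-2.825
57,0.476,-2.262,-0.197,1.718,-0.520,-0.713,-0.429,0.040,-0.155,-13.512,4.217,-2.872
58,0.493,-2.267,-0.204,1.738,-0.460,-0.706,-0.424,0.041,-0.163,-13.549,3.909,-2.918
59,0.511,-2.272,-0.211,1.755,-0.401,-0.700,-0.418,0.043,-0.171,-13.587,3.602,-2.962
60,0.528,-2.275,-0.218,1.768,-0.346,-0.693,-0.414,0.044,-0.179,-13.626,3.299,-3.004
61,0.546,-2.279,-0.225,1.778,-0.292,-0.687,-0.409,0.045,-0.186,-13.665,2.998,-3.045
62,0.564,-2.281,-0.232,1.785,-0.241,-0.680,-0.404,0.046,-0.193,-13.703,2.701,-3.085
63,0.582,-2.283,-0.238,1.788,-0.193,-0.673,-0.400,0.048,-0.201,,,


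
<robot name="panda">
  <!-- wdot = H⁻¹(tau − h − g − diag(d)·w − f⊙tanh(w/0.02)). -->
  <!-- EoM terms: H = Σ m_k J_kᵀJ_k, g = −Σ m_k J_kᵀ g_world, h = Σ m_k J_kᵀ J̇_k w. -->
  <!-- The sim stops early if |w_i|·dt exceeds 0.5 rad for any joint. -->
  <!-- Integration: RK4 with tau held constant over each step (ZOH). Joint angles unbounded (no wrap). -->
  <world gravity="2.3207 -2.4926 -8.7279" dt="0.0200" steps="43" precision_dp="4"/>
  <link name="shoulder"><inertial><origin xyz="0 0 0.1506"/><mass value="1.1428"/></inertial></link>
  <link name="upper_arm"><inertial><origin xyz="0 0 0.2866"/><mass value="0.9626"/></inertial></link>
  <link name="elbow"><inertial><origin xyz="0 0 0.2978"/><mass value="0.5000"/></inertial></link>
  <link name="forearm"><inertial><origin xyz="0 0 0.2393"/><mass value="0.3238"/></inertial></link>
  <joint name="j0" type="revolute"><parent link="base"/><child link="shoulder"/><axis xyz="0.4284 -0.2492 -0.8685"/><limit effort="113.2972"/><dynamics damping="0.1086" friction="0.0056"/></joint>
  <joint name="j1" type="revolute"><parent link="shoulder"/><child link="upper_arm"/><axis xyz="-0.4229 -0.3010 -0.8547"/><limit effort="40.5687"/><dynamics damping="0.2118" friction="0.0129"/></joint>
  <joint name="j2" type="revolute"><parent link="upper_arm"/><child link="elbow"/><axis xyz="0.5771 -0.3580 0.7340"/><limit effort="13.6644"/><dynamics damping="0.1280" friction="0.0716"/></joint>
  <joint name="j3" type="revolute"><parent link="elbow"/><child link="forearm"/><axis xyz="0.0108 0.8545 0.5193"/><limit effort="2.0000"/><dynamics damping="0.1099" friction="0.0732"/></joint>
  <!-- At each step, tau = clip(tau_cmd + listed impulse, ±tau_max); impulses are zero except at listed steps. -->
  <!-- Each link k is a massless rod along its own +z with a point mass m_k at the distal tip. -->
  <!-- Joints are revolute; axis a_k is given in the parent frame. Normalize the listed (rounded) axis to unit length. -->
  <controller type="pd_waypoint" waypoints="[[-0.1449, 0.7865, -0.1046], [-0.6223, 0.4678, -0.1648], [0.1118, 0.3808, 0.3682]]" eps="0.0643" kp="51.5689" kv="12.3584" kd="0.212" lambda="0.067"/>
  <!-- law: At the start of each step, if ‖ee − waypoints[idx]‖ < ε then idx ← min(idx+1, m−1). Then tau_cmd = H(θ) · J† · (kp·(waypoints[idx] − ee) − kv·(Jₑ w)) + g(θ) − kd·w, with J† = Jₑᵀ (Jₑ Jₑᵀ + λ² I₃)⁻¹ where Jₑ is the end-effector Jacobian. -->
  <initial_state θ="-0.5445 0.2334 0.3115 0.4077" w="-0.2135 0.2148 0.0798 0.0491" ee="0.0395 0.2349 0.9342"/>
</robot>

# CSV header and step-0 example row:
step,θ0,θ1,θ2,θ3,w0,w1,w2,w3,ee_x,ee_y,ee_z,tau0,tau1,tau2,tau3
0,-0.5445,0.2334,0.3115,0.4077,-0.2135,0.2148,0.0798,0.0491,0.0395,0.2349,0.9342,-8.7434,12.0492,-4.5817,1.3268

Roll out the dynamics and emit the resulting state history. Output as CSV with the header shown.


step,θ0,θ1,θ2,θ3,w0,w1,w2,w3,ee_x,ee_y,ee_z,tau0,tau1,tau2,tau3
1,-0.5511,0.2565,0.3235,0.4486,-0.4303,2.0236,0.9456,3.7014,0.0362,0.2441,0.9301,-5.5914,9.1129,-3.1667,0.3193
2,-0.5581,0.3062,0.3331,0.5195,-0.2586,2.9760,0.0237,3.3852,0.0272,0.2635,0.9215,-3.6264,6.6593,-1.9680,0.4223
3,-0.5608,0.3749,0.3310,0.5915,0.0211,3.9207,-0.2342,3.7802,0.0132,0.2885,0.9099,-2.8678,5.1283,-1.3830,0.3211
4,-0.5586,0.4610,0.3262,0.6668,0.2364,4.7274,-0.2581,3.7345,-0.0036,0.3162,0.8952,-2.8772,4.1306,-1.1497,0.3213
5,-0.5562,0.5603,0.3250,0.7385,0.0210,5.1988,0.0884,3.3963,-0.0220,0.3454,0.8777,-2.8897,3.2873,-1.0265,0.3560
6,-0.5640,0.6630,0.3302,0.7997,-0.8286,5.0349,0.3504,2.7175,-0.0413,0.3765,0.8576,-2.3402,2.2945,-0.7431,0.4239
7,-0.5931,0.7569,0.3371,0.8489,-2.0869,4.3266,0.2146,2.2075,-0.0609,0.4105,0.8348,-1.3169,1.1311,-0.2825,0.4233
8,-0.6452,0.8360,0.3371,0.8924,-3.0754,3.6233,-0.2842,2.1833,-0.0801,0.4469,0.8084,-0.3445,0.0275,0.1724,0.3175
9,-0.7123,0.9035,0.3258,0.9382,-3.5703,3.1777,-0.8682,2.4252,-0.0986,0.4836,0.7785,0.3576,-0.8651,0.4763,0.1823
10,-0.7860,0.9637,0.3024,0.9884,-3.7462,2.9069,-1.4459,2.6191,-0.1162,0.5185,0.7456,0.8285,-1.4956,0.6297,0.0854
11,-0.8612,1.0199,0.2683,1.0418,-3.7375,2.7633,-1.9236,2.7632,-0.1330,0.5503,0.7106,1.1222,-1.8621,0.6442,0.0136
12,-0.9353,1.0742,0.2255,1.0975,-3.6386,2.7111,-2.3055,2.8375,-0.1487,0.5780,0.6744,1.2807,-1.9797,0.5518,-0.0372
13,-1.0068,1.1286,0.1759,1.1541,-3.4943,2.7503,-2.6052,2.8535,-0.1633,0.6015,0.6380,1.3276,-1.8756,0.3843,-0.0755
14,-1.0751,1.1848,0.1210,1.2105,-3.3323,2.8936,-2.8421,2.8242,-0.1766,0.6207,0.6019,1.2823,-1.5836,0.1707,-0.1070
15,-1.1402,1.2452,0.0618,1.2660,-3.1724,3.1608,-3.0348,2.7663,-0.1887,0.6357,0.5669,1.1649,-1.1305,-0.0675,-0.1354
16,-1.2022,1.3125,-0.0008,1.3203,-3.0308,3.5794,-3.1986,2.6998,-0.1996,0.6468,0.5333,1.0047,-0.5238,-0.3194,-0.1638
17,-1.2616,1.3901,-0.0665,1.3734,-2.9196,4.1918,-3.3418,2.6490,-0.2095,0.6544,0.5015,0.8759,0.2464,-0.5828,-0.1955
18,-1.3190,1.4827,-0.1345,1.4260,-2.8404,5.0654,-3.4478,2.6466,-0.2188,0.6583,0.4717,1.0464,1.1158,-0.8463,-0.2366
19,-1.3745,1.5963,-0.2028,1.4796,-2.7541,6.2790,-3.3980,2.7371,-0.2281,0.6587,0.4441,2.4252,1.4632,-1.0335,-0.2982
20,-1.4262,1.7367,-0.2633,1.5363,-2.4830,7.6976,-2.7366,2.9144,-0.2383,0.6556,0.4187,5.8047,0.0554,-1.1124,-0.3594
21,-1.4683,1.8995,-0.2991,1.5949,-1.8196,8.4608,-1.0142,2.8340,-0.2501,0.6505,0.3953,8.2206,-1.3333,-1.3999,-0.3024
22,-1.4975,2.0671,-0.3021,1.6460,-1.1697,8.2144,0.5525,2.1786,-0.2626,0.6471,0.3728,8.4347,-1.4450,-1.6088,-0.1065
23,-1.5166,2.2259,-0.2817,1.6827,-0.7441,7.6292,1.4562,1.4619,-0.2742,0.6471,0.3509,7.7052,-1.2677,-1.5896,0.0583
24,-1.5287,2.3726,-0.2469,1.7069,-0.4623,7.0133,2.0257,0.9405,-0.2835,0.6504,0.3293,6.6195,-1.2064,-1.4953,0.1394
25,-1.5363,2.5071,-0.2029,1.7222,-0.2806,6.4180,2.3908,0.5716,-0.2898,0.6563,0.3077,5.4176,-1.2692,-1.3911,0.1670
26,-1.5409,2.6298,-0.1528,1.7311,-0.1616,5.8369,2.6319,0.2969,-0.2931,0.6642,0.2864,4.2270,-1.4038,-1.3028,0.1688
27,-1.5435,2.7410,-0.0989,1.7350,-0.0796,5.2589,2.7889,0.0811,-0.2937,0.6734,0.2655,3.1278,-1.5600,-1.2348,0.1608
28,-1.5447,2.8406,-0.0424,1.7354,-0.0258,4.6907,2.8812,-0.0187,-0.2918,0.6833,0.2453,2.1644,-1.7057,-1.1814,0.1255
29,-1.5451,2.9291,0.0155,1.7350,0.0165,4.1297,2.9240,-0.0815,-0.2879,0.6932,0.2260,1.3760,-1.8136,-1.1407,0.0895
30,-1.5447,3.0067,0.0737,1.7341,0.0391,3.6045,2.9167,-0.0347,-0.2823,0.7028,0.2078,0.7863,-1.8694,-1.1074,0.0294
31,-1.5438,3.0739,0.1315,1.7333,0.0640,3.1033,2.8700,-0.0475,-0.2756,0.7116,0.1907,0.4055,-1.8627,-1.0848,0.0002
32,-1.5425,3.1316,0.1880,1.7324,0.0805,2.6545,2.7861,-0.0517,-0.2684,0.7197,0.1748,0.2149,-1.8002,-1.0696,-0.0211
33,-1.5409,3.1809,0.2426,1.7315,0.0879,2.2675,2.6751,-0.0476,-0.2610,0.7268,0.1600,0.1793,-1.6940,-1.0615,-0.0358
34,-1.5392,3.2231,0.2947,1.7306,0.0871,1.9438,2.5475,-0.0387,-0.2537,0.7331,0.1463,0.2558,-1.5590,-1.0598,-0.0449
35,-1.5375,3.2594,0.3443,1.7300,0.0809,1.6782,2.4124,-0.0324,-0.2468,0.7384,0.1336,0.4024,-1.4096,-1.0632,-0.0482
36,-1.5361,3.2908,0.3912,1.7294,0.0717,1.4633,2.2764,-0.0306,-0.2403,0.7430,0.1218,0.5841,-1.2579,-1.0701,-0.0468
37,-1.5348,3.3184,0.4353,1.7289,0.0610,1.2911,2.1438,-0.0310,-0.2343,0.7468,0.1108,0.7746,-1.1128,-1.0786,-0.0431
38,-1.5337,3.3429,0.4769,1.7283,0.0502,1.1536,2.0173,-0.0315,-0.2287,0.7500,0.1004,0.9560,-0.9797,-1.0871,-0.0388
39,-1.5328,3.3650,0.5161,1.7278,0.0404,1.0432,1.8983,-0.0310,-0.2236,0.7528,0.0908,1.1179,-0.8616,-1.0946,-0.0351
40,-1.5321,3.3850,0.5529,1.7272,0.0324,0.9533,1.7870,-0.0319,-0.2188,0.7550,0.0817,1.2555,-0.7594,-1.1003,-0.0316
41,-1.5316,3.4033,0.5876,1.7265,0.0267,0.8788,1.6834,-0.0353,-0.2144,0.7569,0.0732,1.3680,-0.6725,-1.1038,-0.0283
42,-1.5311,3.4203,0.6203,1.7258,0.0231,0.8161,1.5867,-0.0403,-0.2103,0.7585,0.0653,1.4567,-0.5996,-1.1049,-0.0253
43,-1.5307,3.4361,0.6511,1.7249,0.0212,0.7626,1.4965,-0.0466,-0.2064,0.7599,0.0578,,,,


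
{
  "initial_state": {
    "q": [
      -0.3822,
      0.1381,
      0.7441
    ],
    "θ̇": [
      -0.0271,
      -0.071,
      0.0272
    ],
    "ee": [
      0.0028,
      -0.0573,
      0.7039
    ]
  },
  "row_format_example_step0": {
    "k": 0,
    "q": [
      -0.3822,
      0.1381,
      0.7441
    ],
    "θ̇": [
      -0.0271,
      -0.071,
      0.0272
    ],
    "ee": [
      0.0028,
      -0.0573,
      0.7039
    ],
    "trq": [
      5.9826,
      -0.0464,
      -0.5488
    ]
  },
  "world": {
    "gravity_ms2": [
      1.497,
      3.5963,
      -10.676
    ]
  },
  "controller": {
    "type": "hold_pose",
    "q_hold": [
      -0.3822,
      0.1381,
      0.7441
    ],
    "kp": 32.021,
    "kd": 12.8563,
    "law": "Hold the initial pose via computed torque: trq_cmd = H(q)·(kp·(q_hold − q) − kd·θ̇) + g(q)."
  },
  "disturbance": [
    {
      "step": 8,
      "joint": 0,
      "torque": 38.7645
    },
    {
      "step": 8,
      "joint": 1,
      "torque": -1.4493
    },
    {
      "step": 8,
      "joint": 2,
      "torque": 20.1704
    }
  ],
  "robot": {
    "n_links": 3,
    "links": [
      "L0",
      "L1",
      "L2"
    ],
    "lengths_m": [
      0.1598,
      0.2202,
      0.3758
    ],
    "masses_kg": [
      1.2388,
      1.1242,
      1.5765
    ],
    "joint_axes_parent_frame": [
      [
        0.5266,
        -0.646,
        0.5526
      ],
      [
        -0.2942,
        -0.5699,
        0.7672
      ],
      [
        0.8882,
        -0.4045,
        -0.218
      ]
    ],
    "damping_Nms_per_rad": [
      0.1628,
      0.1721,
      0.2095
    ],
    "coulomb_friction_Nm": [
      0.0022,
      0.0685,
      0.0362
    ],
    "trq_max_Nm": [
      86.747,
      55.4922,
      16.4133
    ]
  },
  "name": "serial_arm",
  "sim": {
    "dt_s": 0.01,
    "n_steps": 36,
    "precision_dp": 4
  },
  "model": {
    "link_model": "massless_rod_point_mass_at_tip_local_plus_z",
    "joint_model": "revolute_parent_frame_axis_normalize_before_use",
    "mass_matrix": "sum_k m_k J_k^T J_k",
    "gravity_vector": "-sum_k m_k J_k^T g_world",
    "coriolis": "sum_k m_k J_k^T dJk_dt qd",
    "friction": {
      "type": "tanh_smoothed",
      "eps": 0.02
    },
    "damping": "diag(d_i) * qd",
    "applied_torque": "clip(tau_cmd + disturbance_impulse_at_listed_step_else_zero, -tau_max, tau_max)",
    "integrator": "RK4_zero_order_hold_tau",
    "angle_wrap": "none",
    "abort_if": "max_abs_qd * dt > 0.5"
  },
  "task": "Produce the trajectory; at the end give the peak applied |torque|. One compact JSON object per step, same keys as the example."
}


{"k":1,"q":[-0.3825,0.1375,0.7443],"\u03b8\u0307":[-0.0246,-0.0445,0.0223],"ee":[0.0029,-0.0573,0.7039],"trq":[5.9651,-0.0629,-0.549]}
{"k":2,"q":[-0.3827,0.1372,0.7445],"\u03b8\u0307":[-0.0222,-0.0232,0.0181],"ee":[0.003,-0.0573,0.7039],"trq":[5.9494,-0.0765,-0.5495]}
{"k":3,"q":[-0.3829,0.137,0.7447],"\u03b8\u0307":[-0.0193,-0.0098,0.0138],"ee":[0.0031,-0.0573,0.7039],"trq":[5.9354,-0.0859,-0.5505]}
{"k":4,"q":[-0.3831,0.137,0.7448],"\u03b8\u0307":[-0.0159,-0.004,0.0095],"ee":[0.0032,-0.0573,0.7039],"trq":[5.9229,-0.0912,-0.552]}
{"k":5,"q":[-0.3832,0.1369,0.7449],"\u03b8\u0307":[-0.0127,-0.0017,0.0061],"ee":[0.0032,-0.0572,0.7038],"trq":[5.9117,-0.0943,-0.5541]}
{"k":6,"q":[-0.3833,0.1369,0.745],"\u03b8\u0307":[-0.0101,-0.0007,0.0036],"ee":[0.0032,-0.0572,0.7038],"trq":[5.9016,-0.0963,-0.5567]}
{"k":7,"q":[-0.3834,0.1369,0.745],"\u03b8\u0307":[-0.0079,-0.0003,0.0019],"ee":[0.0033,-0.0572,0.7038],"trq":[5.8926,-0.0978,-0.5595]}
{"k":8,"q":[-0.3835,0.1369,0.745],"\u03b8\u0307":[-0.0062,0.0,0.0009],"ee":[0.0033,-0.0572,0.7038],"trq":[44.649,-1.5483,16.4133]}
{"k":9,"q":[-0.3788,0.1301,0.7427],"\u03b8\u0307":[0.9487,-1.3383,-0.4607],"ee":[0.0026,-0.0588,0.704],"trq":[0.8037,0.0702,-2.7923]}
{"k":10,"q":[-0.37,0.1181,0.7385],"\u03b8\u0307":[0.7965,-1.0644,-0.3644],"ee":[0.0012,-0.0617,0.7044],"trq":[1.2752,0.0266,-2.5895]}
{"k":11,"q":[-0.3627,0.1086,0.7353],"\u03b8\u0307":[0.6661,-0.8426,-0.2841],"ee":[-0.0001,-0.0643,0.7046],"trq":[1.6998,-0.01,-2.4066]}
{"k":12,"q":[-0.3566,0.1011,0.7328],"\u03b8\u0307":[0.554,-0.6616,-0.2174],"ee":[-0.0012,-0.0665,0.7047],"trq":[2.0823,-0.0405,-2.2415]}
{"k":13,"q":[-0.3516,0.0952,0.7309],"\u03b8\u0307":[0.4576,-0.5131,-0.1622],"ee":[-0.0022,-0.0683,0.7048],"trq":[2.4271,-0.0658,-2.0921]}
{"k":14,"q":[-0.3474,0.0907,0.7295],"\u03b8\u0307":[0.3745,-0.3907,-0.1167],"ee":[-0.0031,-0.0698,0.7049],"trq":[2.7382,-0.0866,-1.9569]}
{"k":15,"q":[-0.344,0.0873,0.7285],"\u03b8\u0307":[0.3028,-0.2894,-0.0792],"ee":[-0.0039,-0.0711,0.7049],"trq":[3.0188,-0.1036,-1.8344]}
{"k":16,"q":[-0.3413,0.0849,0.7279],"\u03b8\u0307":[0.241,-0.2055,-0.0485],"ee":[-0.0046,-0.0721,0.7049],"trq":[3.2722,-0.1175,-1.7234]}
{"k":17,"q":[-0.3392,0.0832,0.7275],"\u03b8\u0307":[0.1879,-0.1358,-0.0239],"ee":[-0.0052,-0.0729,0.7048],"trq":[3.501,-0.1287,-1.6225]}
{"k":18,"q":[-0.3375,0.0821,0.7274],"\u03b8\u0307":[0.143,-0.0784,-0.0058],"ee":[-0.0057,-0.0736,0.7048],"trq":[3.7077,-0.1376,-1.5294]}
{"k":19,"q":[-0.3363,0.0816,0.7274],"\u03b8\u0307":[0.106,-0.032,0.0053],"ee":[-0.0062,-0.0741,0.7047],"trq":[3.8945,-0.1445,-1.4422]}
{"k":20,"q":[-0.3354,0.0814,0.7275],"\u03b8\u0307":[0.0764,-0.0005,0.0106],"ee":[-0.0066,-0.0745,0.7047],"trq":[4.0634,-0.1462,-1.3613]}
{"k":21,"q":[-0.3347,0.0815,0.7276],"\u03b8\u0307":[0.0535,0.0122,0.0112],"ee":[-0.0069,-0.0747,0.7046],"trq":[4.2161,-0.1396,-1.2874]}
{"k":22,"q":[-0.3343,0.0816,0.7277],"\u03b8\u0307":[0.0345,0.0177,0.0105],"ee":[-0.0071,-0.0749,0.7046],"trq":[4.3543,-0.1305,-1.2206]}
{"k":23,"q":[-0.334,0.0818,0.7278],"\u03b8\u0307":[0.0182,0.0205,0.0095],"ee":[-0.0072,-0.075,0.7046],"trq":[4.4792,-0.1212,-1.1601]}
{"k":24,"q":[-0.3339,0.082,0.7279],"\u03b8\u0307":[0.004,0.0221,0.0084],"ee":[-0.0073,-0.0751,0.7045],"trq":[4.5921,-0.1125,-1.1055]}
{"k":25,"q":[-0.3339,0.0823,0.728],"\u03b8\u0307":[-0.0082,0.023,0.0074],"ee":[-0.0074,-0.0751,0.7045],"trq":[4.6942,-0.1044,-1.0563]}
{"k":26,"q":[-0.3341,0.0825,0.728],"\u03b8\u0307":[-0.0188,0.0234,0.0065],"ee":[-0.0073,-0.075,0.7045],"trq":[4.7864,-0.0971,-1.0117]}
{"k":27,"q":[-0.3343,0.0827,0.7281],"\u03b8\u0307":[-0.028,0.0236,0.0057],"ee":[-0.0073,-0.0749,0.7045],"trq":[4.8699,-0.0904,-0.9715]}
{"k":28,"q":[-0.3346,0.083,0.7282],"\u03b8\u0307":[-0.0359,0.0237,0.0051],"ee":[-0.0072,-0.0748,0.7045],"trq":[4.9456,-0.0844,-0.9352]}
{"k":29,"q":[-0.335,0.0832,0.7282],"\u03b8\u0307":[-0.0428,0.0237,0.0046],"ee":[-0.0071,-0.0746,0.7045],"trq":[5.0141,-0.079,-0.9023]}
{"k":30,"q":[-0.3355,0.0834,0.7282],"\u03b8\u0307":[-0.0486,0.0236,0.0041],"ee":[-0.0069,-0.0745,0.7046],"trq":[5.0763,-0.0742,-0.8726]}
{"k":31,"q":[-0.336,0.0837,0.7283],"\u03b8\u0307":[-0.0535,0.0235,0.0038],"ee":[-0.0067,-0.0743,0.7046],"trq":[5.1327,-0.0699,-0.8456]}
{"k":32,"q":[-0.3365,0.0839,0.7283],"\u03b8\u0307":[-0.0577,0.0234,0.0035],"ee":[-0.0066,-0.0741,0.7046],"trq":[5.1839,-0.0661,-0.8212]}
{"k":33,"q":[-0.3371,0.0841,0.7284],"\u03b8\u0307":[-0.0612,0.0232,0.0033],"ee":[-0.0063,-0.0738,0.7046],"trq":[5.2304,-0.0627,-0.799]}
{"k":34,"q":[-0.3378,0.0844,0.7284],"\u03b8\u0307":[-0.064,0.023,0.0031],"ee":[-0.0061,-0.0736,0.7046],"trq":[5.2726,-0.0597,-0.7789]}
{"k":35,"q":[-0.3384,0.0846,0.7284],"\u03b8\u0307":[-0.0663,0.0229,0.003],"ee":[-0.0059,-0.0733,0.7047],"trq":[5.311,-0.0571,-0.7607]}
{"k":36,"q":[-0.3391,0.0848,0.7284],"\u03b8\u0307":[-0.068,0.0227,0.0029],"ee":[-0.0056,-0.0731,0.7047]}
{"summary": "max |trq| (N\u00b7m): 44.6490"}


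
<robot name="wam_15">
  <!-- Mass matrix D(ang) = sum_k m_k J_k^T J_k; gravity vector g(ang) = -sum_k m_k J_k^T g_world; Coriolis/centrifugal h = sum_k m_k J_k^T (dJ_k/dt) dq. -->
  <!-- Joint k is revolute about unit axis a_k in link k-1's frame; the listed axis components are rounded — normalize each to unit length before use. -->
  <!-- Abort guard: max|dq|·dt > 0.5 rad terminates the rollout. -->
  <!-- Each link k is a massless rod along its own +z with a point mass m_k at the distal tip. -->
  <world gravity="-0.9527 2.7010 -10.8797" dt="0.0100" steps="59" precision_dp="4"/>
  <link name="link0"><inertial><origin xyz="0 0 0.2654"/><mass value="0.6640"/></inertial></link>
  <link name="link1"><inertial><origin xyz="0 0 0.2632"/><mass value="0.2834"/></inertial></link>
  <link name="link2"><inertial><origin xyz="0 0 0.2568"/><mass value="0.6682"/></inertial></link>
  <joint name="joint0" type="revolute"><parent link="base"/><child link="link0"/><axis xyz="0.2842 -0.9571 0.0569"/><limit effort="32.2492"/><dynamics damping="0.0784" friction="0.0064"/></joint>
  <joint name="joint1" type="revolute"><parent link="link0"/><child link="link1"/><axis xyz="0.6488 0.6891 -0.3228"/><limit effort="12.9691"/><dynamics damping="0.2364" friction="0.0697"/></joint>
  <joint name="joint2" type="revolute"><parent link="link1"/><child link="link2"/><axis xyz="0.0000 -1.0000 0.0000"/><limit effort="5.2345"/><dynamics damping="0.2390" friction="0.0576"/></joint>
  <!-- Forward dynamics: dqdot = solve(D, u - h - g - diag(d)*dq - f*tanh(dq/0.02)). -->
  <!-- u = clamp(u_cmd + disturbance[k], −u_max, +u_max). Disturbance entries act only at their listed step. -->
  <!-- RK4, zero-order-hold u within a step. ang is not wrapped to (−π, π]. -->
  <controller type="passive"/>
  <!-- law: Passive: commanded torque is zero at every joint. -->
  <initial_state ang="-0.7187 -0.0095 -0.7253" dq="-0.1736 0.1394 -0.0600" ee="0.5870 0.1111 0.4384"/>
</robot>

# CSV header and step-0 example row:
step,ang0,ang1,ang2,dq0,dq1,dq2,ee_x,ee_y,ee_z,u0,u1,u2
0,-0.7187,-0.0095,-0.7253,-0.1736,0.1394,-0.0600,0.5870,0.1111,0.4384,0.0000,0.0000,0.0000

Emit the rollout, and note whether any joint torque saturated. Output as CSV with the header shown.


step,ang0,ang1,ang2,dq0,dq1,dq2,ee_x,ee_y,ee_z,u0,u1,u2
1,-0.7210,-0.0087,-0.7270,-0.2883,0.0255,-0.2791,0.5882,0.1109,0.4365,0.0000,0.0000,0.0000
2,-0.7245,-0.0089,-0.7307,-0.4094,-0.0705,-0.4504,0.5898,0.1111,0.4335,0.0000,0.0000,0.0000
3,-0.7292,-0.0101,-0.7359,-0.5362,-0.1575,-0.5879,0.5917,0.1117,0.4297,0.0000,0.0000,0.0000
4,-0.7352,-0.0121,-0.7424,-0.6686,-0.2392,-0.6980,0.5941,0.1127,0.4249,0.0000,0.0000,0.0000
5,-0.7426,-0.0148,-0.7498,-0.8065,-0.3165,-0.7830,0.5969,0.1140,0.4192,0.0000,0.0000,0.0000
6,-0.7514,-0.0184,-0.7580,-0.9497,-0.3899,-0.8447,0.6001,0.1157,0.4126,0.0000,0.0000,0.0000
7,-0.7616,-0.0226,-0.7666,-1.0982,-0.4603,-0.8848,0.6036,0.1178,0.4051,0.0000,0.0000,0.0000
8,-0.7734,-0.0276,-0.7756,-1.2519,-0.5281,-0.9043,0.6076,0.1202,0.3967,0.0000,0.0000,0.0000
9,-0.7867,-0.0332,-0.7846,-1.4108,-0.5937,-0.9039,0.6119,0.1229,0.3874,0.0000,0.0000,0.0000
10,-0.8016,-0.0394,-0.7936,-1.5750,-0.6575,-0.8838,0.6165,0.1260,0.3772,0.0000,0.0000,0.0000
11,-0.8182,-0.0463,-0.8023,-1.7444,-0.7197,-0.8443,0.6215,0.1294,0.3661,0.0000,0.0000,0.0000
12,-0.8365,-0.0538,-0.8104,-1.9191,-0.7804,-0.7851,0.6267,0.1331,0.3540,0.0000,0.0000,0.0000
13,-0.8566,-0.0619,-0.8179,-2.0992,-0.8397,-0.7059,0.6322,0.1371,0.3410,0.0000,0.0000,0.0000
14,-0.8785,-0.0706,-0.8245,-2.2846,-0.8975,-0.6060,0.6380,0.1414,0.3270,0.0000,0.0000,0.0000
15,-0.9023,-0.0799,-0.8299,-2.4753,-0.9537,-0.4847,0.6440,0.1460,0.3121,0.0000,0.0000,0.0000
16,-0.9280,-0.0897,-0.8341,-2.6713,-1.0080,-0.3414,0.6501,0.1509,0.2961,0.0000,0.0000,0.0000
17,-0.9557,-0.1000,-0.8367,-2.8725,-1.0601,-0.1749,0.6564,0.1561,0.2791,0.0000,0.0000,0.0000
18,-0.9855,-0.1109,-0.8375,-3.0774,-1.1111,0.0066,0.6627,0.1615,0.2610,0.0000,0.0000,0.0000
19,-1.0173,-0.1223,-0.8367,-3.2797,-1.1672,0.1658,0.6690,0.1672,0.2419,0.0000,0.0000,0.0000
20,-1.0511,-0.1342,-0.8341,-3.4879,-1.2191,0.3541,0.6752,0.1731,0.2216,0.0000,0.0000,0.0000
21,-1.0871,-0.1466,-0.8295,-3.7022,-1.2655,0.5744,0.6813,0.1792,0.2002,0.0000,0.0000,0.0000
22,-1.1252,-0.1595,-0.8225,-3.9221,-1.3062,0.8263,0.6871,0.1856,0.1776,0.0000,0.0000,0.0000
23,-1.1655,-0.1727,-0.8128,-4.1472,-1.3404,1.1089,0.6926,0.1921,0.1539,0.0000,0.0000,0.0000
24,-1.2081,-0.1863,-0.8002,-4.3770,-1.3676,1.4212,0.6977,0.1988,0.1290,0.0000,0.0000,0.0000
25,-1.2531,-0.2001,-0.7843,-4.6110,-1.3873,1.7615,0.7023,0.2055,0.1029,0.0000,0.0000,0.0000
26,-1.3004,-0.2140,-0.7649,-4.8487,-1.3991,2.1272,0.7063,0.2124,0.0756,0.0000,0.0000,0.0000
27,-1.3501,-0.2280,-0.7417,-5.0891,-1.4029,2.5146,0.7096,0.2192,0.0472,0.0000,0.0000,0.0000
28,-1.4022,-0.2420,-0.7146,-5.3315,-1.3987,2.9184,0.7120,0.2261,0.0176,0.0000,0.0000,0.0000
29,-1.4567,-0.2560,-0.6833,-5.5746,-1.3870,3.3312,0.7133,0.2328,-0.0131,0.0000,0.0000,0.0000
30,-1.5136,-0.2698,-0.6479,-5.8165,-1.3688,3.7430,0.7134,0.2394,-0.0448,0.0000,0.0000,0.0000
31,-1.5730,-0.2833,-0.6085,-6.0549,-1.3452,4.1403,0.7121,0.2456,-0.0776,0.0000,0.0000,0.0000
32,-1.6347,-0.2966,-0.5652,-6.2865,-1.3182,4.5059,0.7093,0.2515,-0.1113,0.0000,0.0000,0.0000
33,-1.6987,-0.3097,-0.5186,-6.5073,-1.2897,4.8192,0.7046,0.2568,-0.1458,0.0000,0.0000,0.0000
34,-1.7648,-0.3224,-0.4691,-6.7124,-1.2619,5.0566,0.6979,0.2615,-0.1811,0.0000,0.0000,0.0000
35,-1.8329,-0.3349,-0.4178,-6.8963,-1.2364,5.1946,0.6890,0.2654,-0.2170,0.0000,0.0000,0.0000
36,-1.9026,-0.3472,-0.3656,-7.0541,-1.2135,5.2133,0.6777,0.2683,-0.2534,0.0000,0.0000,0.0000
37,-1.9739,-0.3592,-0.3139,-7.1817,-1.1920,5.1015,0.6638,0.2702,-0.2901,0.0000,0.0000,0.0000
38,-2.0462,-0.3710,-0.2640,-7.2774,-1.1682,4.8602,0.6473,0.2709,-0.3270,0.0000,0.0000,0.0000
39,-2.1193,-0.3825,-0.2171,-7.3414,-1.1366,4.5036,0.6281,0.2702,-0.3639,0.0000,0.0000,0.0000
40,-2.1929,-0.3937,-0.1742,-7.3759,-1.0901,4.0561,0.6061,0.2682,-0.4007,0.0000,0.0000,0.0000
41,-2.2667,-0.4043,-0.1362,-7.3839,-1.0221,3.5473,0.5814,0.2647,-0.4372,0.0000,0.0000,0.0000
42,-2.3405,-0.4140,-0.1034,-7.3685,-0.9266,3.0063,0.5539,0.2597,-0.4732,0.0000,0.0000,0.0000
43,-2.4140,-0.4227,-0.0761,-7.3321,-0.7997,2.4583,0.5239,0.2531,-0.5085,0.0000,0.0000,0.0000
44,-2.4871,-0.4299,-0.0542,-7.2768,-0.6400,1.9234,0.4912,0.2450,-0.5428,0.0000,0.0000,0.0000
45,-2.5595,-0.4354,-0.0375,-7.2043,-0.4483,1.4161,0.4560,0.2352,-0.5760,0.0000,0.0000,0.0000
46,-2.6311,-0.4388,-0.0257,-7.1166,-0.2276,0.9467,0.4184,0.2239,-0.6076,0.0000,0.0000,0.0000
47,-2.7018,-0.4399,-0.0184,-7.0157,0.0152,0.5195,0.3784,0.2109,-0.6374,0.0000,0.0000,0.0000
48,-2.7714,-0.4385,-0.0152,-6.9048,0.2645,0.1280,0.3363,0.1963,-0.6651,0.0000,0.0000,0.0000
49,-2.8399,-0.4345,-0.0155,-6.8002,0.5343,-0.1449,0.2922,0.1802,-0.6904,0.0000,0.0000,0.0000
50,-2.9074,-0.4278,-0.0179,-6.6992,0.8141,-0.3250,0.2463,0.1626,-0.7128,0.0000,0.0000,0.0000
51,-2.9739,-0.4182,-0.0219,-6.5920,1.0886,-0.4744,0.1988,0.1435,-0.7322,0.0000,0.0000,0.0000
52,-3.0392,-0.4060,-0.0272,-6.4823,1.3519,-0.5911,0.1501,0.1232,-0.7483,0.0000,0.0000,0.0000
53,-3.1035,-0.3913,-0.0336,-6.3731,1.5990,-0.6743,0.1005,0.1017,-0.7607,0.0000,0.0000,0.0000
54,-3.1667,-0.3741,-0.0406,-6.2670,1.8252,-0.7245,0.0502,0.0792,-0.7695,0.0000,0.0000,0.0000
55,-3.2289,-0.3548,-0.0480,-6.1659,2.0271,-0.7437,-0.0004,0.0559,-0.7743,0.0000,0.0000,0.0000
56,-3.2901,-0.3337,-0.0554,-6.0709,2.2017,-0.7356,-0.0509,0.0319,-0.7751,0.0000,0.0000,0.0000
57,-3.3503,-0.3109,-0.0626,-5.9824,2.3470,-0.7047,-0.1010,0.0075,-0.7720,0.0000,0.0000,0.0000
58,-3.4097,-0.2868,-0.0694,-5.9002,2.4617,-0.6566,-0.1503,-0.0170,-0.7648,0.0000,0.0000,0.0000
59,-3.4683,-0.2618,-0.0757,-5.8236,2.5451,-0.5974,-0.1985,-0.0416,-0.7539,,,
# any joint saturated: no
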